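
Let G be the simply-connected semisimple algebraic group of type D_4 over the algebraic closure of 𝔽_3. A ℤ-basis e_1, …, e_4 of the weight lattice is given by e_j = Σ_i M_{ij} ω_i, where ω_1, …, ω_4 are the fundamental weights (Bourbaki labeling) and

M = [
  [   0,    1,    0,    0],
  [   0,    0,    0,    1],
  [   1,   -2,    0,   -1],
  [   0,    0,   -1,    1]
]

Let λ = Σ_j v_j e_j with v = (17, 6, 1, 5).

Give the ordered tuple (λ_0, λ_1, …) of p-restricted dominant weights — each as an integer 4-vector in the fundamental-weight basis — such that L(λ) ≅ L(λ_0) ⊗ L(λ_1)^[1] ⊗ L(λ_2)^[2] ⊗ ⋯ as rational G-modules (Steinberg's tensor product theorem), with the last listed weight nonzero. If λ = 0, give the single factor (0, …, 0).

In the fundamental-weight basis, λ has coordinates c = M·v (v = (17, 6, 1, 5)):
  c_1 = (0)·(17) + (1)·(6) + (0)·(1) + (0)·(5) = 6
  c_2 = (0)·(17) + (0)·(6) + (0)·(1) + (1)·(5) = 5
  c_3 = (1)·(17) + (-2)·(6) + (0)·(1) + (-1)·(5) = 0
  c_4 = (0)·(17) + (0)·(6) + (-1)·(1) + (1)·(5) = 4
Base-3 expansion of each c_i:
  c_1 = 6 = 0·3^0 + 2·3^1
  c_2 = 5 = 2·3^0 + 1·3^1
  c_3 = 0
  c_4 = 4 = 1·3^0 + 1·3^1
Factor λ_0 = (0, 2, 0, 1)
Factor λ_1 = (2, 1, 0, 1)

((0, 2, 0, 1), (2, 1, 0, 1))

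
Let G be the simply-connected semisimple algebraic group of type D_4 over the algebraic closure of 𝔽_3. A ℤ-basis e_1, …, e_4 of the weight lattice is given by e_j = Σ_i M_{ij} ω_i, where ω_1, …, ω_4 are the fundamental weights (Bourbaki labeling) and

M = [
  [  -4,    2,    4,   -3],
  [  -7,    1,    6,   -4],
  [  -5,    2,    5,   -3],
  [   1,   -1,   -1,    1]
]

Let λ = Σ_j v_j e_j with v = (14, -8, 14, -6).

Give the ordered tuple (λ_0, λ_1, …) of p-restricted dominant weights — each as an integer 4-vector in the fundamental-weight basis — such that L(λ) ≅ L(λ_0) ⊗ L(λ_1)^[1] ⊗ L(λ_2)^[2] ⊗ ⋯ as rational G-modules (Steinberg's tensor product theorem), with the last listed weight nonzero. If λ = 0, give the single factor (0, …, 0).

In the fundamental-weight basis, λ has coordinates c = M·v (v = (14, -8, 14, -6)):
  c_1 = (-4)·(14) + (2)·(-8) + (4)·(14) + (-3)·(-6) = 2
  c_2 = (-7)·(14) + (1)·(-8) + (6)·(14) + (-4)·(-6) = 2
  c_3 = (-5)·(14) + (2)·(-8) + (5)·(14) + (-3)·(-6) = 2
  c_4 = (1)·(14) + (-1)·(-8) + (-1)·(14) + (1)·(-6) = 2
Expand coordinatewise in base 3:
  c_1 = 2 = 2·3^0
  c_2 = 2 = 2·3^0
  c_3 = 2 = 2·3^0
  c_4 = 2 = 2·3^0
Factor λ_0 = (2, 2, 2, 2)

((2, 2, 2, 2),)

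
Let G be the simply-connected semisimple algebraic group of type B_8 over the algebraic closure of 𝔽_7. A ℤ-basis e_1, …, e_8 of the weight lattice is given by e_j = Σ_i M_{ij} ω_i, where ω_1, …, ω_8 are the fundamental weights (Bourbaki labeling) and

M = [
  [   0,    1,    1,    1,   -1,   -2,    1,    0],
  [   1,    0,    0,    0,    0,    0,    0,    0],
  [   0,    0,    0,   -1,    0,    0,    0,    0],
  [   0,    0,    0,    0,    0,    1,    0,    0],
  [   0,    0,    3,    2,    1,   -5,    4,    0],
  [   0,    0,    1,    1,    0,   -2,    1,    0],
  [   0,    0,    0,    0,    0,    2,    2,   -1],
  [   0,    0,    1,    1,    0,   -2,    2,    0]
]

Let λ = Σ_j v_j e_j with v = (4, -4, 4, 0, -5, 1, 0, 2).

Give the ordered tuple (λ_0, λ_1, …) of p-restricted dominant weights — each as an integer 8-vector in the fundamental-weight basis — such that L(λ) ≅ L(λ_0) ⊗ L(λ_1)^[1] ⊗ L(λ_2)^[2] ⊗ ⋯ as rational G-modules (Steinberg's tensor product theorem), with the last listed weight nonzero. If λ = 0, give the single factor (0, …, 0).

((3, 4, 0, 1, 2, 2, 0, 2),)

In the fundamental-weight basis, λ has coordinates c = M·v (v = (4, -4, 4, 0, -5, 1, 0, 2)):
  c_1 = 0*4 + 1*-4 + 1*4 + 1*0 + -1*-5 + -2*1 + 1*0 + 0*2 = 3
  c_2 = 1*4 + 0*-4 + 0*4 + 0*0 + 0*-5 + 0*1 + 0*0 + 0*2 = 4
  c_3 = 0*4 + 0*-4 + 0*4 + -1*0 + 0*-5 + 0*1 + 0*0 + 0*2 = 0
  c_4 = 0*4 + 0*-4 + 0*4 + 0*0 + 0*-5 + 1*1 + 0*0 + 0*2 = 1
  c_5 = 0*4 + 0*-4 + 3*4 + 2*0 + 1*-5 + -5*1 + 4*0 + 0*2 = 2
  c_6 = 0*4 + 0*-4 + 1*4 + 1*0 + 0*-5 + -2*1 + 1*0 + 0*2 = 2
  c_7 = 0*4 + 0*-4 + 0*4 + 0*0 + 0*-5 + 2*1 + 2*0 + -1*2 = 0
  c_8 = 0*4 + 0*-4 + 1*4 + 1*0 + 0*-5 + -2*1 + 2*0 + 0*2 = 2
Expand coordinatewise in base 7:
  c_1 = 3 = 3·7^0
  c_2 = 4 = 4·7^0
  c_3 = 0
  c_4 = 1 = 1·7^0
  c_5 = 2 = 2·7^0
  c_6 = 2 = 2·7^0
  c_7 = 0
  c_8 = 2 = 2·7^0
p-restricted factor λ_0 = (3, 4, 0, 1, 2, 2, 0, 2)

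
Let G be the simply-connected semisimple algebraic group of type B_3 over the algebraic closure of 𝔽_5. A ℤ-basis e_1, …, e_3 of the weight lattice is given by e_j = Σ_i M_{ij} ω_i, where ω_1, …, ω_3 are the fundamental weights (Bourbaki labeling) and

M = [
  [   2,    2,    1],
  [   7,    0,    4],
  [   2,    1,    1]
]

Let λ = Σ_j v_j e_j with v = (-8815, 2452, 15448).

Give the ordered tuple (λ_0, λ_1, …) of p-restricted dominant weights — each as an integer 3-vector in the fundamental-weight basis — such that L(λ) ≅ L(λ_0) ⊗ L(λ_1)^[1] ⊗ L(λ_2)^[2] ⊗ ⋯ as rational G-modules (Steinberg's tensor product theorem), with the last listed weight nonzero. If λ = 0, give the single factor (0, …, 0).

Compute c_i = Σ_j M_{ij} v_j with v = (-8815, 2452, 15448):
  c_1 = (2)·(-8815) + (2)·(2452) + (1)·(15448) = 2722
  c_2 = (7)·(-8815) + (0)·(2452) + (4)·(15448) = 87
  c_3 = (2)·(-8815) + (1)·(2452) + (1)·(15448) = 270
p = 5; digits c_i = Σ_j d_{ij}·5^j, 0 ≤ d_{ij} < 5:
  c_1 = 2722 = 2·5^0 + 4·5^1 + 3·5^2 + 1·5^3 + 4·5^4
  c_2 = 87 = 2·5^0 + 2·5^1 + 3·5^2
  c_3 = 270 = 0·5^0 + 4·5^1 + 0·5^2 + 2·5^3
Factor λ_0 = (2, 2, 0)
Factor λ_1 = (4, 2, 4)
Factor λ_2 = (3, 3, 0)
Factor λ_3 = (1, 0, 2)
Factor λ_4 = (4, 0, 0)

((2, 2, 0), (4, 2, 4), (3, 3, 0), (1, 0, 2), (4, 0, 0))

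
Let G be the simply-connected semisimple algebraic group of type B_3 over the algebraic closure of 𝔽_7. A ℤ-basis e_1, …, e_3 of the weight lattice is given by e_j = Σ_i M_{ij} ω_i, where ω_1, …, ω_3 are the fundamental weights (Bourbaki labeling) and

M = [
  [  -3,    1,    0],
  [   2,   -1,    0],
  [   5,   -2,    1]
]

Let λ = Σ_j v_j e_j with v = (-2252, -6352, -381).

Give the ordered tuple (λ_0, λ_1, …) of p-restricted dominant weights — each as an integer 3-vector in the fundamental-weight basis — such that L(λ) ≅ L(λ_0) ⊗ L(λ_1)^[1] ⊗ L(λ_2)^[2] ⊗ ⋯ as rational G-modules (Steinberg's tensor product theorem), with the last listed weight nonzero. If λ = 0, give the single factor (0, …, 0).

Compute c_i = Σ_j M_{ij} v_j with v = (-2252, -6352, -381):
  c_1 = (-3)·(-2252) + (1)·(-6352) + (0)·(-381) = 404
  c_2 = (2)·(-2252) + (-1)·(-6352) + (0)·(-381) = 1848
  c_3 = (5)·(-2252) + (-2)·(-6352) + (1)·(-381) = 1063
Expand coordinatewise in base 7:
  c_1 = 404 = 5·7^0 + 1·7^1 + 1·7^2 + 1·7^3
  c_2 = 1848 = 0·7^0 + 5·7^1 + 2·7^2 + 5·7^3
  c_3 = 1063 = 6·7^0 + 4·7^1 + 0·7^2 + 3·7^3
p-restricted factor λ_0 = (5, 0, 6)
p-restricted factor λ_1 = (1, 5, 4)
p-restricted factor λ_2 = (1, 2, 0)
p-restricted factor λ_3 = (1, 5, 3)

((5, 0, 6), (1, 5, 4), (1, 2, 0), (1, 5, 3))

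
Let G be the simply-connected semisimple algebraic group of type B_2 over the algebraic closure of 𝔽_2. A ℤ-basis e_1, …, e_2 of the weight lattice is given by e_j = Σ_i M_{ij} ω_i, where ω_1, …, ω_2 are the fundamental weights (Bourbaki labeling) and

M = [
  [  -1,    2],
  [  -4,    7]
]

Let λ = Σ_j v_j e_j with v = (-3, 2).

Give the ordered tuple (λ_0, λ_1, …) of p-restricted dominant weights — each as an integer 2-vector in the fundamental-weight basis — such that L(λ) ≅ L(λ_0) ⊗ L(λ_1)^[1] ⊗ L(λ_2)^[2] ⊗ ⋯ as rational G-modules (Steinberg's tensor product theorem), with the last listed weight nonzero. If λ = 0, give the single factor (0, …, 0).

Change of basis e → ω: c = M·v where v = (-3, 2):
  c_1 = -1*-3 + 2*2 = 7
  c_2 = -4*-3 + 7*2 = 26
Base-2 expansion of each c_i:
  c_1 = 7 = 1·2^0 + 1·2^1 + 1·2^2
  c_2 = 26 = 0·2^0 + 1·2^1 + 0·2^2 + 1·2^3 + 1·2^4
p-restricted factor λ_0 = (1, 0)
p-restricted factor λ_1 = (1, 1)
p-restricted factor λ_2 = (1, 0)
p-restricted factor λ_3 = (0, 1)
p-restricted factor λ_4 = (0, 1)

((1, 0), (1, 1), (1, 0), (0, 1), (0, 1))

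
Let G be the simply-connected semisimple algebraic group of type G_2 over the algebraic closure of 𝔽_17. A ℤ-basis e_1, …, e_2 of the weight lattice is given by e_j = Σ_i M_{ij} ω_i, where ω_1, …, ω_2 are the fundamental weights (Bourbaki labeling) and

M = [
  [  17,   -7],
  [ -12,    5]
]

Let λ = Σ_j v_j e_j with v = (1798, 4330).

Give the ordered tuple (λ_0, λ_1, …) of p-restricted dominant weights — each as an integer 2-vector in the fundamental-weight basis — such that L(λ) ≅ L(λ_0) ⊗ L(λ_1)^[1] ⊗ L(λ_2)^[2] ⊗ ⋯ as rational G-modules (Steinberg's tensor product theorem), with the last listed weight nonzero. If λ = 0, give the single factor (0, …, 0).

((1, 6), (15, 4))

Converting to the ω-basis (c_i = row i of M dotted with v = (1798, 4330)):
  c_1 = 17*1798 + -7*4330 = 256
  c_2 = -12*1798 + 5*4330 = 74
p = 17; digits c_i = Σ_j d_{ij}·17^j, 0 ≤ d_{ij} < 17:
  c_1 = 256 = 1·17^0 + 15·17^1
  c_2 = 74 = 6·17^0 + 4·17^1
Factor λ_0 = (1, 6)
Factor λ_1 = (15, 4)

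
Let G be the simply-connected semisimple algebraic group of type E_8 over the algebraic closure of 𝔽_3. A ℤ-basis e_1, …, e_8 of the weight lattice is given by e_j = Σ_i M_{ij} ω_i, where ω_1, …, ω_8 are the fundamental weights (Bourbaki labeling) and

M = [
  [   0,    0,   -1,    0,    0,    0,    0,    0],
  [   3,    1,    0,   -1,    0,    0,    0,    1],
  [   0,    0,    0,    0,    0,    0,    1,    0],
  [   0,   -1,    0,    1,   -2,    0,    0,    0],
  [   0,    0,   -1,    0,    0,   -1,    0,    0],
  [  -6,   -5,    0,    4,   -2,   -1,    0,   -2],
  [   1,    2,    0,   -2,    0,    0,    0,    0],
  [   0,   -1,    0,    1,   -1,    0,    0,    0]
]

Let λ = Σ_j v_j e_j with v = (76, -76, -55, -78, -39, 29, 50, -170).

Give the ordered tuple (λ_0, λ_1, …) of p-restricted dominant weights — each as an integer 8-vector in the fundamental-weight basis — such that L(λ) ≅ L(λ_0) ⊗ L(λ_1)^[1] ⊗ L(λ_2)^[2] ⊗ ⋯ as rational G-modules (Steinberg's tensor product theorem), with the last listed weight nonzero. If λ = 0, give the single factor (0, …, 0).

((1, 0, 2, 1, 2, 1, 2, 1), (0, 2, 1, 1, 2, 0, 2, 0), (0, 0, 2, 2, 2, 0, 2, 1), (2, 2, 1, 2, 0, 0, 2, 1))

ω-coordinates c = M·v, v = (76, -76, -55, -78, -39, 29, 50, -170):
  c_1 = 0*76 + 0*-76 + -1*-55 + 0*-78 + 0*-39 + 0*29 + 0*50 + 0*-170 = 55
  c_2 = 3*76 + 1*-76 + 0*-55 + -1*-78 + 0*-39 + 0*29 + 0*50 + 1*-170 = 60
  c_3 = 0*76 + 0*-76 + 0*-55 + 0*-78 + 0*-39 + 0*29 + 1*50 + 0*-170 = 50
  c_4 = 0*76 + -1*-76 + 0*-55 + 1*-78 + -2*-39 + 0*29 + 0*50 + 0*-170 = 76
  c_5 = 0*76 + 0*-76 + -1*-55 + 0*-78 + 0*-39 + -1*29 + 0*50 + 0*-170 = 26
  c_6 = -6*76 + -5*-76 + 0*-55 + 4*-78 + -2*-39 + -1*29 + 0*50 + -2*-170 = 1
  c_7 = 1*76 + 2*-76 + 0*-55 + -2*-78 + 0*-39 + 0*29 + 0*50 + 0*-170 = 80
  c_8 = 0*76 + -1*-76 + 0*-55 + 1*-78 + -1*-39 + 0*29 + 0*50 + 0*-170 = 37
p = 3; digits c_i = Σ_j d_{ij}·3^j, 0 ≤ d_{ij} < 3:
  c_1 = 55 = 1·3^0 + 0·3^1 + 0·3^2 + 2·3^3
  c_2 = 60 = 0·3^0 + 2·3^1 + 0·3^2 + 2·3^3
  c_3 = 50 = 2·3^0 + 1·3^1 + 2·3^2 + 1·3^3
  c_4 = 76 = 1·3^0 + 1·3^1 + 2·3^2 + 2·3^3
  c_5 = 26 = 2·3^0 + 2·3^1 + 2·3^2
  c_6 = 1 = 1·3^0
  c_7 = 80 = 2·3^0 + 2·3^1 + 2·3^2 + 2·3^3
  c_8 = 37 = 1·3^0 + 0·3^1 + 1·3^2 + 1·3^3
λ_0 = (1, 0, 2, 1, 2, 1, 2, 1)
λ_1 = (0, 2, 1, 1, 2, 0, 2, 0)
λ_2 = (0, 0, 2, 2, 2, 0, 2, 1)
λ_3 = (2, 2, 1, 2, 0, 0, 2, 1)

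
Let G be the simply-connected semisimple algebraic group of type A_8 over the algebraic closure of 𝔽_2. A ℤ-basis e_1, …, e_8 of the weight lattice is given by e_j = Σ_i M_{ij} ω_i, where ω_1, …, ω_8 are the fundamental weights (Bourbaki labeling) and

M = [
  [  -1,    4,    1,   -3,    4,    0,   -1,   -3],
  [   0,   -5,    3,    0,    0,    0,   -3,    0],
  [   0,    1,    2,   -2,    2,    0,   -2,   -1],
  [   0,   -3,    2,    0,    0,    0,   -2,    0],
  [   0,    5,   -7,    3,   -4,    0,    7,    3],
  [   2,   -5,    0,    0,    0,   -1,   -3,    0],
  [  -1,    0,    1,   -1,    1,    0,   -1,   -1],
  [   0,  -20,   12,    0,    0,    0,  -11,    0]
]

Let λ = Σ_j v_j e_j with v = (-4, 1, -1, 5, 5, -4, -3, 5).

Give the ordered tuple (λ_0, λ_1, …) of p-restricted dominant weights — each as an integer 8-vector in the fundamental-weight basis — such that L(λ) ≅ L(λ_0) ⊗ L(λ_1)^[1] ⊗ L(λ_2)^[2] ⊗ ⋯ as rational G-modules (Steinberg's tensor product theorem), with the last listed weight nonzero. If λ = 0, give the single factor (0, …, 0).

((0, 1, 0, 1, 1, 0, 1, 1),)

ω-coordinates c = M·v, v = (-4, 1, -1, 5, 5, -4, -3, 5):
  c_1 = (-1)·(-4) + (4)·(1) + (1)·(-1) + (-3)·(5) + (4)·(5) + (0)·(-4) + (-1)·(-3) + (-3)·(5) = 0
  c_2 = (0)·(-4) + (-5)·(1) + (3)·(-1) + (0)·(5) + (0)·(5) + (0)·(-4) + (-3)·(-3) + (0)·(5) = 1
  c_3 = (0)·(-4) + (1)·(1) + (2)·(-1) + (-2)·(5) + (2)·(5) + (0)·(-4) + (-2)·(-3) + (-1)·(5) = 0
  c_4 = (0)·(-4) + (-3)·(1) + (2)·(-1) + (0)·(5) + (0)·(5) + (0)·(-4) + (-2)·(-3) + (0)·(5) = 1
  c_5 = (0)·(-4) + (5)·(1) + (-7)·(-1) + (3)·(5) + (-4)·(5) + (0)·(-4) + (7)·(-3) + (3)·(5) = 1
  c_6 = (2)·(-4) + (-5)·(1) + (0)·(-1) + (0)·(5) + (0)·(5) + (-1)·(-4) + (-3)·(-3) + (0)·(5) = 0
  c_7 = (-1)·(-4) + (0)·(1) + (1)·(-1) + (-1)·(5) + (1)·(5) + (0)·(-4) + (-1)·(-3) + (-1)·(5) = 1
  c_8 = (0)·(-4) + (-20)·(1) + (12)·(-1) + (0)·(5) + (0)·(5) + (0)·(-4) + (-11)·(-3) + (0)·(5) = 1
Expand coordinatewise in base 2:
  c_1 = 0
  c_2 = 1 = 1·2^0
  c_3 = 0
  c_4 = 1 = 1·2^0
  c_5 = 1 = 1·2^0
  c_6 = 0
  c_7 = 1 = 1·2^0
  c_8 = 1 = 1·2^0
Factor λ_0 = (0, 1, 0, 1, 1, 0, 1, 1)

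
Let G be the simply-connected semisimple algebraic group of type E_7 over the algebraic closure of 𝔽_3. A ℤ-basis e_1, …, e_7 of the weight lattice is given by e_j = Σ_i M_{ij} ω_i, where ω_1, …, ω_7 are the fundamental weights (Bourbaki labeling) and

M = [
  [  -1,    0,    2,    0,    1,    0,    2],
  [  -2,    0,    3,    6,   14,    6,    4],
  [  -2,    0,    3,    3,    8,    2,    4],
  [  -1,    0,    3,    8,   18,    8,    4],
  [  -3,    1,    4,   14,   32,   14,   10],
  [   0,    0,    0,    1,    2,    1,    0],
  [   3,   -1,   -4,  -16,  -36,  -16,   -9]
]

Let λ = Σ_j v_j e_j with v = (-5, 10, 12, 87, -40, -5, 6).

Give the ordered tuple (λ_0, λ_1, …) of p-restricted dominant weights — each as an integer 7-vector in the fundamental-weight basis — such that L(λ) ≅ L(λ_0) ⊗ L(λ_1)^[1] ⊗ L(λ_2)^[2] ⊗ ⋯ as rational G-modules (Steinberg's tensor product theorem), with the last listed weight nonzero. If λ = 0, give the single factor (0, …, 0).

Compute c_i = Σ_j M_{ij} v_j with v = (-5, 10, 12, 87, -40, -5, 6):
  c_1 = -1*-5 + 0*10 + 2*12 + 0*87 + 1*-40 + 0*-5 + 2*6 = 1
  c_2 = -2*-5 + 0*10 + 3*12 + 6*87 + 14*-40 + 6*-5 + 4*6 = 2
  c_3 = -2*-5 + 0*10 + 3*12 + 3*87 + 8*-40 + 2*-5 + 4*6 = 1
  c_4 = -1*-5 + 0*10 + 3*12 + 8*87 + 18*-40 + 8*-5 + 4*6 = 1
  c_5 = -3*-5 + 1*10 + 4*12 + 14*87 + 32*-40 + 14*-5 + 10*6 = 1
  c_6 = 0*-5 + 0*10 + 0*12 + 1*87 + 2*-40 + 1*-5 + 0*6 = 2
  c_7 = 3*-5 + -1*10 + -4*12 + -16*87 + -36*-40 + -16*-5 + -9*6 = 1
Base-3 expansion of each c_i:
  c_1 = 1 = 1·3^0
  c_2 = 2 = 2·3^0
  c_3 = 1 = 1·3^0
  c_4 = 1 = 1·3^0
  c_5 = 1 = 1·3^0
  c_6 = 2 = 2·3^0
  c_7 = 1 = 1·3^0
λ_0 = (1, 2, 1, 1, 1, 2, 1)

((1, 2, 1, 1, 1, 2, 1),)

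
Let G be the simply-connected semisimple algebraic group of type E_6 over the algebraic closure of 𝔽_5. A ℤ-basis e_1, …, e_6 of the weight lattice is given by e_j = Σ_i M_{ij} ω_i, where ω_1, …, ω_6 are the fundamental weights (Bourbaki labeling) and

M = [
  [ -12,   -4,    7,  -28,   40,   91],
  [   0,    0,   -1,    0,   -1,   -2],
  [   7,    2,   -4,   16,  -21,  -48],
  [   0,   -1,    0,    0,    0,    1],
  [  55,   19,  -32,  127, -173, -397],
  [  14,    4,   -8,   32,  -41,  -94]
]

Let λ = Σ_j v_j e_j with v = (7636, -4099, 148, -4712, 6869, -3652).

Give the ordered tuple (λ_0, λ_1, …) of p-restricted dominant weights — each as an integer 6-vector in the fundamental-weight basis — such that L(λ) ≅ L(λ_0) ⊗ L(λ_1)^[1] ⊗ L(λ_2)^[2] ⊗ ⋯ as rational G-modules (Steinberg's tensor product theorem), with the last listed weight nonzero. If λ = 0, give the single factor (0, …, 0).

Converting to the ω-basis (c_i = row i of M dotted with v = (7636, -4099, 148, -4712, 6869, -3652)):
  c_1 = -12*7636 + -4*-4099 + 7*148 + -28*-4712 + 40*6869 + 91*-3652 = 164
  c_2 = 0*7636 + 0*-4099 + -1*148 + 0*-4712 + -1*6869 + -2*-3652 = 287
  c_3 = 7*7636 + 2*-4099 + -4*148 + 16*-4712 + -21*6869 + -48*-3652 = 317
  c_4 = 0*7636 + -1*-4099 + 0*148 + 0*-4712 + 0*6869 + 1*-3652 = 447
  c_5 = 55*7636 + 19*-4099 + -32*148 + 127*-4712 + -173*6869 + -397*-3652 = 446
  c_6 = 14*7636 + 4*-4099 + -8*148 + 32*-4712 + -41*6869 + -94*-3652 = 199
Writing each c_i in base p = 5:
  c_1 = 164 = 4·5^0 + 2·5^1 + 1·5^2 + 1·5^3
  c_2 = 287 = 2·5^0 + 2·5^1 + 1·5^2 + 2·5^3
  c_3 = 317 = 2·5^0 + 3·5^1 + 2·5^2 + 2·5^3
  c_4 = 447 = 2·5^0 + 4·5^1 + 2·5^2 + 3·5^3
  c_5 = 446 = 1·5^0 + 4·5^1 + 2·5^2 + 3·5^3
  c_6 = 199 = 4·5^0 + 4·5^1 + 2·5^2 + 1·5^3
Factor λ_0 = (4, 2, 2, 2, 1, 4)
Factor λ_1 = (2, 2, 3, 4, 4, 4)
Factor λ_2 = (1, 1, 2, 2, 2, 2)
Factor λ_3 = (1, 2, 2, 3, 3, 1)

((4, 2, 2, 2, 1, 4), (2, 2, 3, 4, 4, 4), (1, 1, 2, 2, 2, 2), (1, 2, 2, 3, 3, 1))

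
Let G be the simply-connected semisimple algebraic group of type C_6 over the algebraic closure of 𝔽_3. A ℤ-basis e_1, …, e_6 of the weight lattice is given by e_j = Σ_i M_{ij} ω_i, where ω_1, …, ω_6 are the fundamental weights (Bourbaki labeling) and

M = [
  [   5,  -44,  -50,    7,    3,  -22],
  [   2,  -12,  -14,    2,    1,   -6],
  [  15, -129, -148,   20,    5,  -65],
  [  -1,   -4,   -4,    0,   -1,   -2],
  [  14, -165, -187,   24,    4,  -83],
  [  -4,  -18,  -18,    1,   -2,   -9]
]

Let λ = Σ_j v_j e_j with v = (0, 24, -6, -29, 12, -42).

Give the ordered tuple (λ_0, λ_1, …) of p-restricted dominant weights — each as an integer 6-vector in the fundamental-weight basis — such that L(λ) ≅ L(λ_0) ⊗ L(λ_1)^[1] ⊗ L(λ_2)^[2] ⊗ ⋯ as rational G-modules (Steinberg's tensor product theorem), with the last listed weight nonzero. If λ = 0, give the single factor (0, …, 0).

Compute c_i = Σ_j M_{ij} v_j with v = (0, 24, -6, -29, 12, -42):
  c_1 = 5*0 + -44*24 + -50*-6 + 7*-29 + 3*12 + -22*-42 = 1
  c_2 = 2*0 + -12*24 + -14*-6 + 2*-29 + 1*12 + -6*-42 = 2
  c_3 = 15*0 + -129*24 + -148*-6 + 20*-29 + 5*12 + -65*-42 = 2
  c_4 = -1*0 + -4*24 + -4*-6 + 0*-29 + -1*12 + -2*-42 = 0
  c_5 = 14*0 + -165*24 + -187*-6 + 24*-29 + 4*12 + -83*-42 = 0
  c_6 = -4*0 + -18*24 + -18*-6 + 1*-29 + -2*12 + -9*-42 = 1
p = 3; digits c_i = Σ_j d_{ij}·3^j, 0 ≤ d_{ij} < 3:
  c_1 = 1 = 1·3^0
  c_2 = 2 = 2·3^0
  c_3 = 2 = 2·3^0
  c_4 = 0
  c_5 = 0
  c_6 = 1 = 1·3^0
p-restricted factor λ_0 = (1, 2, 2, 0, 0, 1)

((1, 2, 2, 0, 0, 1),)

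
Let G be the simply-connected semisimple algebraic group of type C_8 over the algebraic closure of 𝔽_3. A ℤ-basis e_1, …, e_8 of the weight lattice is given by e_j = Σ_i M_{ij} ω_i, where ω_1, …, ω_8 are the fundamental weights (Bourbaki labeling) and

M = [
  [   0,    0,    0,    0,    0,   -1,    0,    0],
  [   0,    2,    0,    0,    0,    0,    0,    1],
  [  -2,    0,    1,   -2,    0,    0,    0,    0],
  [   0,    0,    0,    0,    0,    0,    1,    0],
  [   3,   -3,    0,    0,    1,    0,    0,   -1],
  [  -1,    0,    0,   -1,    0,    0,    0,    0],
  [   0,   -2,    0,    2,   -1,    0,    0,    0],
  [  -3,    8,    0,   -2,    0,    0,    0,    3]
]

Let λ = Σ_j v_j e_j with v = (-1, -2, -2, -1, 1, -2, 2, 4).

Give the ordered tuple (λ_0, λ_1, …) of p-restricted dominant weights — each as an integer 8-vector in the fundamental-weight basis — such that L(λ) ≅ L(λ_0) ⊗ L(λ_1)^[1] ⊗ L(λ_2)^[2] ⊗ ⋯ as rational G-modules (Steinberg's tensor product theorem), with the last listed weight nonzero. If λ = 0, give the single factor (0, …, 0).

((2, 0, 2, 2, 0, 2, 1, 1),)

ω-coordinates c = M·v, v = (-1, -2, -2, -1, 1, -2, 2, 4):
  c_1 = (0)·(-1) + (0)·(-2) + (0)·(-2) + (0)·(-1) + 0·1 + (-1)·(-2) + 0·2 + 0·4 = 2
  c_2 = (0)·(-1) + (2)·(-2) + (0)·(-2) + (0)·(-1) + 0·1 + (0)·(-2) + 0·2 + 1·4 = 0
  c_3 = (-2)·(-1) + (0)·(-2) + (1)·(-2) + (-2)·(-1) + 0·1 + (0)·(-2) + 0·2 + 0·4 = 2
  c_4 = (0)·(-1) + (0)·(-2) + (0)·(-2) + (0)·(-1) + 0·1 + (0)·(-2) + 1·2 + 0·4 = 2
  c_5 = (3)·(-1) + (-3)·(-2) + (0)·(-2) + (0)·(-1) + 1·1 + (0)·(-2) + 0·2 + (-1)·(4) = 0
  c_6 = (-1)·(-1) + (0)·(-2) + (0)·(-2) + (-1)·(-1) + 0·1 + (0)·(-2) + 0·2 + 0·4 = 2
  c_7 = (0)·(-1) + (-2)·(-2) + (0)·(-2) + (2)·(-1) + (-1)·(1) + (0)·(-2) + 0·2 + 0·4 = 1
  c_8 = (-3)·(-1) + (8)·(-2) + (0)·(-2) + (-2)·(-1) + 0·1 + (0)·(-2) + 0·2 + 3·4 = 1
p = 3; digits c_i = Σ_j d_{ij}·3^j, 0 ≤ d_{ij} < 3:
  c_1 = 2 = 2·3^0
  c_2 = 0
  c_3 = 2 = 2·3^0
  c_4 = 2 = 2·3^0
  c_5 = 0
  c_6 = 2 = 2·3^0
  c_7 = 1 = 1·3^0
  c_8 = 1 = 1·3^0
p-restricted factor λ_0 = (2, 0, 2, 2, 0, 2, 1, 1)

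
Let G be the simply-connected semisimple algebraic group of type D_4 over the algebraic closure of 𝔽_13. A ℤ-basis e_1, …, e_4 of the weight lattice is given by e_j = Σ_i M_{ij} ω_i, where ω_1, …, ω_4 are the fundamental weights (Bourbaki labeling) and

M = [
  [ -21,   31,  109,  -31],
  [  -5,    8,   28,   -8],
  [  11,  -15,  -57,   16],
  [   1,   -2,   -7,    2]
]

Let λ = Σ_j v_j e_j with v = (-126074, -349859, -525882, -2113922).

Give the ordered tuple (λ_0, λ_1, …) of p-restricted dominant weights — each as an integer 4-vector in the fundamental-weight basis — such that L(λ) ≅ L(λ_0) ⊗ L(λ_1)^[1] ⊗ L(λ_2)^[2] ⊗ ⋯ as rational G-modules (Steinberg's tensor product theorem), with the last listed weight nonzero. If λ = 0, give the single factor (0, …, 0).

Change of basis e → ω: c = M·v where v = (-126074, -349859, -525882, -2113922):
  c_1 = (-21)·(-126074) + (31)·(-349859) + (109)·(-525882) + (-31)·(-2113922) = 12369
  c_2 = (-5)·(-126074) + (8)·(-349859) + (28)·(-525882) + (-8)·(-2113922) = 18178
  c_3 = (11)·(-126074) + (-15)·(-349859) + (-57)·(-525882) + (16)·(-2113922) = 13593
  c_4 = (1)·(-126074) + (-2)·(-349859) + (-7)·(-525882) + (2)·(-2113922) = 26974
Base-13 expansion of each c_i:
  c_1 = 12369 = 6·13^0 + 2·13^1 + 8·13^2 + 5·13^3
  c_2 = 18178 = 4·13^0 + 7·13^1 + 3·13^2 + 8·13^3
  c_3 = 13593 = 8·13^0 + 5·13^1 + 2·13^2 + 6·13^3
  c_4 = 26974 = 12·13^0 + 7·13^1 + 3·13^2 + 12·13^3
Factor λ_0 = (6, 4, 8, 12)
Factor λ_1 = (2, 7, 5, 7)
Factor λ_2 = (8, 3, 2, 3)
Factor λ_3 = (5, 8, 6, 12)

((6, 4, 8, 12), (2, 7, 5, 7), (8, 3, 2, 3), (5, 8, 6, 12))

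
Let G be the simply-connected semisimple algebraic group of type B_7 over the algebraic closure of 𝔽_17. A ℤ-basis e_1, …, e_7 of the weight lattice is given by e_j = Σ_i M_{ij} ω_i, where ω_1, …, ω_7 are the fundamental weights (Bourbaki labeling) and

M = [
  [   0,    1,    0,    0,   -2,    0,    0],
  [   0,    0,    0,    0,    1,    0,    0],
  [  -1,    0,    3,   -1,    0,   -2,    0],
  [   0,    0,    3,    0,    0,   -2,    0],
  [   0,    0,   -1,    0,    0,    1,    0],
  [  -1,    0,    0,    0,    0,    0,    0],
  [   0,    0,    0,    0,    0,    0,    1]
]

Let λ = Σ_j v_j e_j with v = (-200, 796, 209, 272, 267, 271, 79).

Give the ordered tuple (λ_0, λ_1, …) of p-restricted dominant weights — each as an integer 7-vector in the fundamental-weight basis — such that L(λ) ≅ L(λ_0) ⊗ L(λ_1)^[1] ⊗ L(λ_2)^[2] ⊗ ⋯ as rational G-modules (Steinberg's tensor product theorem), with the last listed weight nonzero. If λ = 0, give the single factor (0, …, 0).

Converting to the ω-basis (c_i = row i of M dotted with v = (-200, 796, 209, 272, 267, 271, 79)):
  c_1 = 0*-200 + 1*796 + 0*209 + 0*272 + -2*267 + 0*271 + 0*79 = 262
  c_2 = 0*-200 + 0*796 + 0*209 + 0*272 + 1*267 + 0*271 + 0*79 = 267
  c_3 = -1*-200 + 0*796 + 3*209 + -1*272 + 0*267 + -2*271 + 0*79 = 13
  c_4 = 0*-200 + 0*796 + 3*209 + 0*272 + 0*267 + -2*271 + 0*79 = 85
  c_5 = 0*-200 + 0*796 + -1*209 + 0*272 + 0*267 + 1*271 + 0*79 = 62
  c_6 = -1*-200 + 0*796 + 0*209 + 0*272 + 0*267 + 0*271 + 0*79 = 200
  c_7 = 0*-200 + 0*796 + 0*209 + 0*272 + 0*267 + 0*271 + 1*79 = 79
Writing each c_i in base p = 17:
  c_1 = 262 = 7·17^0 + 15·17^1
  c_2 = 267 = 12·17^0 + 15·17^1
  c_3 = 13 = 13·17^0
  c_4 = 85 = 0·17^0 + 5·17^1
  c_5 = 62 = 11·17^0 + 3·17^1
  c_6 = 200 = 13·17^0 + 11·17^1
  c_7 = 79 = 11·17^0 + 4·17^1
p-restricted factor λ_0 = (7, 12, 13, 0, 11, 13, 11)
p-restricted factor λ_1 = (15, 15, 0, 5, 3, 11, 4)

((7, 12, 13, 0, 11, 13, 11), (15, 15, 0, 5, 3, 11, 4))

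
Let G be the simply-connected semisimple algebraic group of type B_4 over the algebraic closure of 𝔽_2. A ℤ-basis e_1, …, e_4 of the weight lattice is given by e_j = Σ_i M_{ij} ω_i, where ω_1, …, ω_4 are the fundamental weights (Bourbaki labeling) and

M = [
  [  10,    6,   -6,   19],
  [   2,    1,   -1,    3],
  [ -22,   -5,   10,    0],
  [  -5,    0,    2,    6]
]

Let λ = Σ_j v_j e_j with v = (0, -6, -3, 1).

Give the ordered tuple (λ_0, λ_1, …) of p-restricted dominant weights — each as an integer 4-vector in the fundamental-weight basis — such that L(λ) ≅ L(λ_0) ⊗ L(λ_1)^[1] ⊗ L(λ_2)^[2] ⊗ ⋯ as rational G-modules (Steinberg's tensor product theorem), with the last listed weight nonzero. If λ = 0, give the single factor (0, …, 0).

Compute c_i = Σ_j M_{ij} v_j with v = (0, -6, -3, 1):
  c_1 = (10)·(0) + (6)·(-6) + (-6)·(-3) + (19)·(1) = 1
  c_2 = (2)·(0) + (1)·(-6) + (-1)·(-3) + (3)·(1) = 0
  c_3 = (-22)·(0) + (-5)·(-6) + (10)·(-3) + (0)·(1) = 0
  c_4 = (-5)·(0) + (0)·(-6) + (2)·(-3) + (6)·(1) = 0
Base-2 expansion of each c_i:
  c_1 = 1 = 1·2^0
  c_2 = 0
  c_3 = 0
  c_4 = 0
p-restricted factor λ_0 = (1, 0, 0, 0)

((1, 0, 0, 0),)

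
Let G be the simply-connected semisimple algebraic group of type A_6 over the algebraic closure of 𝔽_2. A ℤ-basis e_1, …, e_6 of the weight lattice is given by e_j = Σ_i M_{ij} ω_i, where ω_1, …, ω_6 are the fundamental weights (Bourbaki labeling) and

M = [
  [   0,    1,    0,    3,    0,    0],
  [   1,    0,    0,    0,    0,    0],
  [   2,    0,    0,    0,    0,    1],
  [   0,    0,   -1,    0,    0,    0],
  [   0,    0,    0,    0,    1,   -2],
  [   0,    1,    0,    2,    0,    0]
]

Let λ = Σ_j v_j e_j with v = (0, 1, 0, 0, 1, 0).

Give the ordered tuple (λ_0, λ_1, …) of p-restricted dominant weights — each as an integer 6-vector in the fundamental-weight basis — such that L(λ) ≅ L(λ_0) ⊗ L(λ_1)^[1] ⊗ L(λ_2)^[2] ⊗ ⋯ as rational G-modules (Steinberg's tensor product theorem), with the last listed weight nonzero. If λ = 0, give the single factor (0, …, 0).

ω-coordinates c = M·v, v = (0, 1, 0, 0, 1, 0):
  c_1 = (0)·(0) + (1)·(1) + (0)·(0) + (3)·(0) + (0)·(1) + (0)·(0) = 1
  c_2 = (1)·(0) + (0)·(1) + (0)·(0) + (0)·(0) + (0)·(1) + (0)·(0) = 0
  c_3 = (2)·(0) + (0)·(1) + (0)·(0) + (0)·(0) + (0)·(1) + (1)·(0) = 0
  c_4 = (0)·(0) + (0)·(1) + (-1)·(0) + (0)·(0) + (0)·(1) + (0)·(0) = 0
  c_5 = (0)·(0) + (0)·(1) + (0)·(0) + (0)·(0) + (1)·(1) + (-2)·(0) = 1
  c_6 = (0)·(0) + (1)·(1) + (0)·(0) + (2)·(0) + (0)·(1) + (0)·(0) = 1
p = 2; digits c_i = Σ_j d_{ij}·2^j, 0 ≤ d_{ij} < 2:
  c_1 = 1 = 1·2^0
  c_2 = 0
  c_3 = 0
  c_4 = 0
  c_5 = 1 = 1·2^0
  c_6 = 1 = 1·2^0
p-restricted factor λ_0 = (1, 0, 0, 0, 1, 1)

((1, 0, 0, 0, 1, 1),)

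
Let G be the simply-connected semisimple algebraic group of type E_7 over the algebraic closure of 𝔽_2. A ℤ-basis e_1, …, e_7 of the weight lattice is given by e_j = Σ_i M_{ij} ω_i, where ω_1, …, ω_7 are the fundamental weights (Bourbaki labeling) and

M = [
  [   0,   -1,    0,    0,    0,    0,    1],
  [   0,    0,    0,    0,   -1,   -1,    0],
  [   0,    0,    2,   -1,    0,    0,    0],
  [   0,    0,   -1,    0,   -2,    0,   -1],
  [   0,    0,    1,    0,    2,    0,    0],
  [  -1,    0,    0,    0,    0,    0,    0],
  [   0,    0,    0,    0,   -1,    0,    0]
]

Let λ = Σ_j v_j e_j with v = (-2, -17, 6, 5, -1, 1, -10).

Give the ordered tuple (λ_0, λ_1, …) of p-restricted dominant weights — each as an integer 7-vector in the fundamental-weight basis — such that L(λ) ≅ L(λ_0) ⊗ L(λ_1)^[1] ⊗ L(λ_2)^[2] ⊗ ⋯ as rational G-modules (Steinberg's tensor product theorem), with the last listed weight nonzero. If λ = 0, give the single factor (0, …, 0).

In the fundamental-weight basis, λ has coordinates c = M·v (v = (-2, -17, 6, 5, -1, 1, -10)):
  c_1 = (0)·(-2) + (-1)·(-17) + (0)·(6) + (0)·(5) + (0)·(-1) + (0)·(1) + (1)·(-10) = 7
  c_2 = (0)·(-2) + (0)·(-17) + (0)·(6) + (0)·(5) + (-1)·(-1) + (-1)·(1) + (0)·(-10) = 0
  c_3 = (0)·(-2) + (0)·(-17) + (2)·(6) + (-1)·(5) + (0)·(-1) + (0)·(1) + (0)·(-10) = 7
  c_4 = (0)·(-2) + (0)·(-17) + (-1)·(6) + (0)·(5) + (-2)·(-1) + (0)·(1) + (-1)·(-10) = 6
  c_5 = (0)·(-2) + (0)·(-17) + (1)·(6) + (0)·(5) + (2)·(-1) + (0)·(1) + (0)·(-10) = 4
  c_6 = (-1)·(-2) + (0)·(-17) + (0)·(6) + (0)·(5) + (0)·(-1) + (0)·(1) + (0)·(-10) = 2
  c_7 = (0)·(-2) + (0)·(-17) + (0)·(6) + (0)·(5) + (-1)·(-1) + (0)·(1) + (0)·(-10) = 1
Base-2 expansion of each c_i:
  c_1 = 7 = 1·2^0 + 1·2^1 + 1·2^2
  c_2 = 0
  c_3 = 7 = 1·2^0 + 1·2^1 + 1·2^2
  c_4 = 6 = 0·2^0 + 1·2^1 + 1·2^2
  c_5 = 4 = 0·2^0 + 0·2^1 + 1·2^2
  c_6 = 2 = 0·2^0 + 1·2^1
  c_7 = 1 = 1·2^0
p-restricted factor λ_0 = (1, 0, 1, 0, 0, 0, 1)
p-restricted factor λ_1 = (1, 0, 1, 1, 0, 1, 0)
p-restricted factor λ_2 = (1, 0, 1, 1, 1, 0, 0)

((1, 0, 1, 0, 0, 0, 1), (1, 0, 1, 1, 0, 1, 0), (1, 0, 1, 1, 1, 0, 0))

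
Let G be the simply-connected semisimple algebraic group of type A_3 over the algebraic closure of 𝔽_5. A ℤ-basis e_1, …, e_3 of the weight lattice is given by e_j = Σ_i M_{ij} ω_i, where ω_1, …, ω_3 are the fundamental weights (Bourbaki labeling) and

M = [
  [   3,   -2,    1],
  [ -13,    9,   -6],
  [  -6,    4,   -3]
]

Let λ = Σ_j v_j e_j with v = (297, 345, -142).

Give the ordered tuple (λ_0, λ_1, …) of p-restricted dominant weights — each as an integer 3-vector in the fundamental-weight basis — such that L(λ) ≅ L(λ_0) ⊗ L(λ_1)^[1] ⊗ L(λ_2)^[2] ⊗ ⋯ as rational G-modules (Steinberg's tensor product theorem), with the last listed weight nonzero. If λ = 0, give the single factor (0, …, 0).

Change of basis e → ω: c = M·v where v = (297, 345, -142):
  c_1 = 3*297 + -2*345 + 1*-142 = 59
  c_2 = -13*297 + 9*345 + -6*-142 = 96
  c_3 = -6*297 + 4*345 + -3*-142 = 24
Base-5 expansion of each c_i:
  c_1 = 59 = 4·5^0 + 1·5^1 + 2·5^2
  c_2 = 96 = 1·5^0 + 4·5^1 + 3·5^2
  c_3 = 24 = 4·5^0 + 4·5^1
Factor λ_0 = (4, 1, 4)
Factor λ_1 = (1, 4, 4)
Factor λ_2 = (2, 3, 0)

((4, 1, 4), (1, 4, 4), (2, 3, 0))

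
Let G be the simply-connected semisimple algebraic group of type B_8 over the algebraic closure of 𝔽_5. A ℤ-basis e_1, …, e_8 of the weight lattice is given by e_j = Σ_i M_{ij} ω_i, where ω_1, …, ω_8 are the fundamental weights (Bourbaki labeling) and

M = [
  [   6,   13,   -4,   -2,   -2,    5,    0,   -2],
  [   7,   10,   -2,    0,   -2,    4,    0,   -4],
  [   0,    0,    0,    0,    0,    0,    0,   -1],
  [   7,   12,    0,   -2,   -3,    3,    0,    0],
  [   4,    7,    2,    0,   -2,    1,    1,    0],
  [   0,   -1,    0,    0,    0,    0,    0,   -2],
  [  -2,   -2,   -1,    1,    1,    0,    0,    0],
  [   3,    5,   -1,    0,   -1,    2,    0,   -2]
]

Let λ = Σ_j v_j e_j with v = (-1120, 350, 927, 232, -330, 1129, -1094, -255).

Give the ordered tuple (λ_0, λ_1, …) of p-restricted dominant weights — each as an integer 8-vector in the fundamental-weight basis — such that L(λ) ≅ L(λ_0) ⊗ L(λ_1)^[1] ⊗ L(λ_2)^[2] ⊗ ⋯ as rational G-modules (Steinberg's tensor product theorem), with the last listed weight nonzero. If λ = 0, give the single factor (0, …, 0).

Compute c_i = Σ_j M_{ij} v_j with v = (-1120, 350, 927, 232, -330, 1129, -1094, -255):
  c_1 = (6)·(-1120) + (13)·(350) + (-4)·(927) + (-2)·(232) + (-2)·(-330) + (5)·(1129) + (0)·(-1094) + (-2)·(-255) = 473
  c_2 = (7)·(-1120) + (10)·(350) + (-2)·(927) + (0)·(232) + (-2)·(-330) + (4)·(1129) + (0)·(-1094) + (-4)·(-255) = 2
  c_3 = (0)·(-1120) + (0)·(350) + (0)·(927) + (0)·(232) + (0)·(-330) + (0)·(1129) + (0)·(-1094) + (-1)·(-255) = 255
  c_4 = (7)·(-1120) + (12)·(350) + (0)·(927) + (-2)·(232) + (-3)·(-330) + (3)·(1129) + (0)·(-1094) + (0)·(-255) = 273
  c_5 = (4)·(-1120) + (7)·(350) + (2)·(927) + (0)·(232) + (-2)·(-330) + (1)·(1129) + (1)·(-1094) + (0)·(-255) = 519
  c_6 = (0)·(-1120) + (-1)·(350) + (0)·(927) + (0)·(232) + (0)·(-330) + (0)·(1129) + (0)·(-1094) + (-2)·(-255) = 160
  c_7 = (-2)·(-1120) + (-2)·(350) + (-1)·(927) + (1)·(232) + (1)·(-330) + (0)·(1129) + (0)·(-1094) + (0)·(-255) = 515
  c_8 = (3)·(-1120) + (5)·(350) + (-1)·(927) + (0)·(232) + (-1)·(-330) + (2)·(1129) + (0)·(-1094) + (-2)·(-255) = 561
Writing each c_i in base p = 5:
  c_1 = 473 = 3·5^0 + 4·5^1 + 3·5^2 + 3·5^3
  c_2 = 2 = 2·5^0
  c_3 = 255 = 0·5^0 + 1·5^1 + 0·5^2 + 2·5^3
  c_4 = 273 = 3·5^0 + 4·5^1 + 0·5^2 + 2·5^3
  c_5 = 519 = 4·5^0 + 3·5^1 + 0·5^2 + 4·5^3
  c_6 = 160 = 0·5^0 + 2·5^1 + 1·5^2 + 1·5^3
  c_7 = 515 = 0·5^0 + 3·5^1 + 0·5^2 + 4·5^3
  c_8 = 561 = 1·5^0 + 2·5^1 + 2·5^2 + 4·5^3
Factor λ_0 = (3, 2, 0, 3, 4, 0, 0, 1)
Factor λ_1 = (4, 0, 1, 4, 3, 2, 3, 2)
Factor λ_2 = (3, 0, 0, 0, 0, 1, 0, 2)
Factor λ_3 = (3, 0, 2, 2, 4, 1, 4, 4)

((3, 2, 0, 3, 4, 0, 0, 1), (4, 0, 1, 4, 3, 2, 3, 2), (3, 0, 0, 0, 0, 1, 0, 2), (3, 0, 2, 2, 4, 1, 4, 4))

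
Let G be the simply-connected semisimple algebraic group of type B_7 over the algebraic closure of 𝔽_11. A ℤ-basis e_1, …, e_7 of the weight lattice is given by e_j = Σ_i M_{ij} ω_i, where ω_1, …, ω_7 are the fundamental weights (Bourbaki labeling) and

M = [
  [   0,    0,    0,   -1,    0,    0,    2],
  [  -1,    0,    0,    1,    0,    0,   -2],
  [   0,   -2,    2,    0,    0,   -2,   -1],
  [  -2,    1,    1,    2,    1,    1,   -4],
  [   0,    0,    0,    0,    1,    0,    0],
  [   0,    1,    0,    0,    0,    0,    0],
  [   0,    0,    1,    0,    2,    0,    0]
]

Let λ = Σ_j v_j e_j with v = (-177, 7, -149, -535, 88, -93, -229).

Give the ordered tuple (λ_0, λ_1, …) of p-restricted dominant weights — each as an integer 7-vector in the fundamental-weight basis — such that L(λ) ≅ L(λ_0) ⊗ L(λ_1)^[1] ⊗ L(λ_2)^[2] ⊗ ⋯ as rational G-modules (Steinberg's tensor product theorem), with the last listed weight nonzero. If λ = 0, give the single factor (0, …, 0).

ω-coordinates c = M·v, v = (-177, 7, -149, -535, 88, -93, -229):
  c_1 = 0*-177 + 0*7 + 0*-149 + -1*-535 + 0*88 + 0*-93 + 2*-229 = 77
  c_2 = -1*-177 + 0*7 + 0*-149 + 1*-535 + 0*88 + 0*-93 + -2*-229 = 100
  c_3 = 0*-177 + -2*7 + 2*-149 + 0*-535 + 0*88 + -2*-93 + -1*-229 = 103
  c_4 = -2*-177 + 1*7 + 1*-149 + 2*-535 + 1*88 + 1*-93 + -4*-229 = 53
  c_5 = 0*-177 + 0*7 + 0*-149 + 0*-535 + 1*88 + 0*-93 + 0*-229 = 88
  c_6 = 0*-177 + 1*7 + 0*-149 + 0*-535 + 0*88 + 0*-93 + 0*-229 = 7
  c_7 = 0*-177 + 0*7 + 1*-149 + 0*-535 + 2*88 + 0*-93 + 0*-229 = 27
Base-11 expansion of each c_i:
  c_1 = 77 = 0·11^0 + 7·11^1
  c_2 = 100 = 1·11^0 + 9·11^1
  c_3 = 103 = 4·11^0 + 9·11^1
  c_4 = 53 = 9·11^0 + 4·11^1
  c_5 = 88 = 0·11^0 + 8·11^1
  c_6 = 7 = 7·11^0
  c_7 = 27 = 5·11^0 + 2·11^1
Factor λ_0 = (0, 1, 4, 9, 0, 7, 5)
Factor λ_1 = (7, 9, 9, 4, 8, 0, 2)

((0, 1, 4, 9, 0, 7, 5), (7, 9, 9, 4, 8, 0, 2))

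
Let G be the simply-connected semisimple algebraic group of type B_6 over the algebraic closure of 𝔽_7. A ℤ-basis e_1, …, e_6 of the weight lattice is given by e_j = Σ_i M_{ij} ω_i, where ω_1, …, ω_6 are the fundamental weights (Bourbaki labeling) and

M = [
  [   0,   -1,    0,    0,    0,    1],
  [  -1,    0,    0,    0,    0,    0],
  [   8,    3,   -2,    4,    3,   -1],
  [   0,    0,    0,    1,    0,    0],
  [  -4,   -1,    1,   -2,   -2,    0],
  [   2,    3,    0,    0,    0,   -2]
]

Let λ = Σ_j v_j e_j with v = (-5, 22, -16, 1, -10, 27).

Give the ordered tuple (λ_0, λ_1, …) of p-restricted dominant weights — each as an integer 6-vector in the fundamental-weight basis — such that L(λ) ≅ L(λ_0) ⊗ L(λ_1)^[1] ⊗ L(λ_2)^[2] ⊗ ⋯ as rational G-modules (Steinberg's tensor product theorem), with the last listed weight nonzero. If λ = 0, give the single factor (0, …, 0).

((5, 5, 5, 1, 0, 2),)

In the fundamental-weight basis, λ has coordinates c = M·v (v = (-5, 22, -16, 1, -10, 27)):
  c_1 = (0)·(-5) + (-1)·(22) + (0)·(-16) + 0·1 + (0)·(-10) + 1·27 = 5
  c_2 = (-1)·(-5) + 0·22 + (0)·(-16) + 0·1 + (0)·(-10) + 0·27 = 5
  c_3 = (8)·(-5) + 3·22 + (-2)·(-16) + 4·1 + (3)·(-10) + (-1)·(27) = 5
  c_4 = (0)·(-5) + 0·22 + (0)·(-16) + 1·1 + (0)·(-10) + 0·27 = 1
  c_5 = (-4)·(-5) + (-1)·(22) + (1)·(-16) + (-2)·(1) + (-2)·(-10) + 0·27 = 0
  c_6 = (2)·(-5) + 3·22 + (0)·(-16) + 0·1 + (0)·(-10) + (-2)·(27) = 2
Expand coordinatewise in base 7:
  c_1 = 5 = 5·7^0
  c_2 = 5 = 5·7^0
  c_3 = 5 = 5·7^0
  c_4 = 1 = 1·7^0
  c_5 = 0
  c_6 = 2 = 2·7^0
λ_0 = (5, 5, 5, 1, 0, 2)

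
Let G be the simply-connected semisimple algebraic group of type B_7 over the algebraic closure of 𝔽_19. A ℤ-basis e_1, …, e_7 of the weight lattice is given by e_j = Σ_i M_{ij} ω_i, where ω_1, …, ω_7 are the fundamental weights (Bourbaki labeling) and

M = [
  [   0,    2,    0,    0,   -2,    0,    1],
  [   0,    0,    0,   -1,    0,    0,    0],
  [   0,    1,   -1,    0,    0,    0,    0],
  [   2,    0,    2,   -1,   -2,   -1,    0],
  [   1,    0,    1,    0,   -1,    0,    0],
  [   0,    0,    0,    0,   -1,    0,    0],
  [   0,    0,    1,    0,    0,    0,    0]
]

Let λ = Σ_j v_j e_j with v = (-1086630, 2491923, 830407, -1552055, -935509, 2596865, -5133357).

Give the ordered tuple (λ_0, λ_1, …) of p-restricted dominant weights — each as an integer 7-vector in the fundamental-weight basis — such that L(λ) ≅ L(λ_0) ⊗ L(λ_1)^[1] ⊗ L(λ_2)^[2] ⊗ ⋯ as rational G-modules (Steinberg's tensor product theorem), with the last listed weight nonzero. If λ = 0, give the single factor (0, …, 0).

((12, 2, 4, 15, 17, 6, 12), (13, 6, 10, 2, 12, 8, 5), (18, 5, 4, 14, 0, 7, 1), (3, 17, 14, 7, 4, 3, 7), (13, 11, 12, 2, 5, 7, 6))

Converting to the ω-basis (c_i = row i of M dotted with v = (-1086630, 2491923, 830407, -1552055, -935509, 2596865, -5133357)):
  c_1 = (0)·(-1086630) + 2·2491923 + 0·830407 + (0)·(-1552055) + (-2)·(-935509) + 0·2596865 + (1)·(-5133357) = 1721507
  c_2 = (0)·(-1086630) + 0·2491923 + 0·830407 + (-1)·(-1552055) + (0)·(-935509) + 0·2596865 + (0)·(-5133357) = 1552055
  c_3 = (0)·(-1086630) + 1·2491923 + (-1)·(830407) + (0)·(-1552055) + (0)·(-935509) + 0·2596865 + (0)·(-5133357) = 1661516
  c_4 = (2)·(-1086630) + 0·2491923 + 2·830407 + (-1)·(-1552055) + (-2)·(-935509) + (-1)·(2596865) + (0)·(-5133357) = 313762
  c_5 = (1)·(-1086630) + 0·2491923 + 1·830407 + (0)·(-1552055) + (-1)·(-935509) + 0·2596865 + (0)·(-5133357) = 679286
  c_6 = (0)·(-1086630) + 0·2491923 + 0·830407 + (0)·(-1552055) + (-1)·(-935509) + 0·2596865 + (0)·(-5133357) = 935509
  c_7 = (0)·(-1086630) + 0·2491923 + 1·830407 + (0)·(-1552055) + (0)·(-935509) + 0·2596865 + (0)·(-5133357) = 830407
Expand coordinatewise in base 19:
  c_1 = 1721507 = 12·19^0 + 13·19^1 + 18·19^2 + 3·19^3 + 13·19^4
  c_2 = 1552055 = 2·19^0 + 6·19^1 + 5·19^2 + 17·19^3 + 11·19^4
  c_3 = 1661516 = 4·19^0 + 10·19^1 + 4·19^2 + 14·19^3 + 12·19^4
  c_4 = 313762 = 15·19^0 + 2·19^1 + 14·19^2 + 7·19^3 + 2·19^4
  c_5 = 679286 = 17·19^0 + 12·19^1 + 0·19^2 + 4·19^3 + 5·19^4
  c_6 = 935509 = 6·19^0 + 8·19^1 + 7·19^2 + 3·19^3 + 7·19^4
  c_7 = 830407 = 12·19^0 + 5·19^1 + 1·19^2 + 7·19^3 + 6·19^4
Factor λ_0 = (12, 2, 4, 15, 17, 6, 12)
Factor λ_1 = (13, 6, 10, 2, 12, 8, 5)
Factor λ_2 = (18, 5, 4, 14, 0, 7, 1)
Factor λ_3 = (3, 17, 14, 7, 4, 3, 7)
Factor λ_4 = (13, 11, 12, 2, 5, 7, 6)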